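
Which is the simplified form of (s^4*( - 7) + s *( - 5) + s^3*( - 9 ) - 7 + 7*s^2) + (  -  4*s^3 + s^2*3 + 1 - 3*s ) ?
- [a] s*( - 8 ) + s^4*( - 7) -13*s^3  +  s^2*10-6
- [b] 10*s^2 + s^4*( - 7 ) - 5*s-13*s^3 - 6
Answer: a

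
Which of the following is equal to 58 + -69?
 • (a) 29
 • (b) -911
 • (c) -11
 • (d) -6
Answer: c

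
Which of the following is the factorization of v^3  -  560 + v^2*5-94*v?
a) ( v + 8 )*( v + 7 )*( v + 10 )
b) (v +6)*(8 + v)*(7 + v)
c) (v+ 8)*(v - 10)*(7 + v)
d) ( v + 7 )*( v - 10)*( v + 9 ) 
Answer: c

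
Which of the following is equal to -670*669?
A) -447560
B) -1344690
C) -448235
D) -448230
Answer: D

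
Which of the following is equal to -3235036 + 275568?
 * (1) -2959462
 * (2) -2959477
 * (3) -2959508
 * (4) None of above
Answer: 4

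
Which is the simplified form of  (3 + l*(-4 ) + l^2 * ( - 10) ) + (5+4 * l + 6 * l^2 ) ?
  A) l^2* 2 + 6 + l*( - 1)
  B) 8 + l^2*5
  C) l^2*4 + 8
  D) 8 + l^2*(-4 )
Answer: D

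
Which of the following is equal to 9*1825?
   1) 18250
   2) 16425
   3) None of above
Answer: 2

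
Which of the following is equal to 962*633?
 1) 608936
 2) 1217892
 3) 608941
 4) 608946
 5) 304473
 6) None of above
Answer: 4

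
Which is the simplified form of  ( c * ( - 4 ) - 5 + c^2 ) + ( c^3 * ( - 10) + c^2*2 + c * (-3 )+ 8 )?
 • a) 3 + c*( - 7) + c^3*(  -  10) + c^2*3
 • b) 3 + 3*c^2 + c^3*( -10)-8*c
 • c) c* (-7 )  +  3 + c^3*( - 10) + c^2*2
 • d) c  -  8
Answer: a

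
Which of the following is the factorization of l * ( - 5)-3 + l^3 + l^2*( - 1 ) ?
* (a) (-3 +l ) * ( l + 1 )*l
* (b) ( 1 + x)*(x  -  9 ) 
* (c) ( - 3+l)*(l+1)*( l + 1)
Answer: c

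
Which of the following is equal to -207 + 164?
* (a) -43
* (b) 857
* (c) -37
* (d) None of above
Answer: a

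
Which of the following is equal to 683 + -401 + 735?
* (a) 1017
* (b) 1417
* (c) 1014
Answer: a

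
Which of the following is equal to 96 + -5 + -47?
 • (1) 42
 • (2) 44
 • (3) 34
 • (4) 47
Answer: 2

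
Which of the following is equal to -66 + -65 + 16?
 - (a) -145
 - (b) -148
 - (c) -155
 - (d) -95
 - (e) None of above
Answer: e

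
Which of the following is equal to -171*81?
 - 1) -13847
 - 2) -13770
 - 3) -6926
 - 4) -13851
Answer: 4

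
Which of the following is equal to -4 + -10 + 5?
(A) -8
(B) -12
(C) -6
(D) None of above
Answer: D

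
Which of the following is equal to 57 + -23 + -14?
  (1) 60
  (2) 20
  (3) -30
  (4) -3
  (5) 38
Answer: 2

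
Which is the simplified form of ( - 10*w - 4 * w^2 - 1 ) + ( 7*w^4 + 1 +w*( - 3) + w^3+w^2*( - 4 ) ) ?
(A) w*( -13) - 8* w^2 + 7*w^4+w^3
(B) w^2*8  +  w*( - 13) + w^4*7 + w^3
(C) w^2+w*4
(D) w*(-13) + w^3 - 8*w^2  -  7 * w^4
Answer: A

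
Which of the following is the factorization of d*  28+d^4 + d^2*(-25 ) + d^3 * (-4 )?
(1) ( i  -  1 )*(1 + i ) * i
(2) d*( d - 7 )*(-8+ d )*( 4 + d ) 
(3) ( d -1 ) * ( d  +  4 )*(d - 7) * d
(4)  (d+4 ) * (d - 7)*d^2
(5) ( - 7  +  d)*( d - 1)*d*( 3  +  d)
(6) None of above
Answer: 3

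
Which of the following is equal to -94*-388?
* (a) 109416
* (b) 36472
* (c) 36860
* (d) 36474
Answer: b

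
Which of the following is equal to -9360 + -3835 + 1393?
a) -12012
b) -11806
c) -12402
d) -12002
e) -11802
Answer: e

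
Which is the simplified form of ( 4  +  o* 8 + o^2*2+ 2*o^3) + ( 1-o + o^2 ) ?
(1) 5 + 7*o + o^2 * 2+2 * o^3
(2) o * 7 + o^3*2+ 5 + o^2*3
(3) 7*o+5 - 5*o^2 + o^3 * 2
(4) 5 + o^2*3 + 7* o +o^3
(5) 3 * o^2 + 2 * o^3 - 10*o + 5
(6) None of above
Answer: 2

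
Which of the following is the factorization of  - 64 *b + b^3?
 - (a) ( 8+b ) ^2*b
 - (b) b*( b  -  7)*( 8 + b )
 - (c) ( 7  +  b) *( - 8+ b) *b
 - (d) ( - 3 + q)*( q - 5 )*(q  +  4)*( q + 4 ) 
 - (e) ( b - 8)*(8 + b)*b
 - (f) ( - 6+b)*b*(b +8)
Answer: e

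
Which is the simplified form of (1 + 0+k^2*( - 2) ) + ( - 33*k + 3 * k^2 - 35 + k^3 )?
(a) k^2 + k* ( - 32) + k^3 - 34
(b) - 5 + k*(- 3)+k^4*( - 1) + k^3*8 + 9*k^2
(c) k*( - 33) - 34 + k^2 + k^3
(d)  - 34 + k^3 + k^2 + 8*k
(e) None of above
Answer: c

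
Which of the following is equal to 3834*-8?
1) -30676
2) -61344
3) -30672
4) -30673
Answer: 3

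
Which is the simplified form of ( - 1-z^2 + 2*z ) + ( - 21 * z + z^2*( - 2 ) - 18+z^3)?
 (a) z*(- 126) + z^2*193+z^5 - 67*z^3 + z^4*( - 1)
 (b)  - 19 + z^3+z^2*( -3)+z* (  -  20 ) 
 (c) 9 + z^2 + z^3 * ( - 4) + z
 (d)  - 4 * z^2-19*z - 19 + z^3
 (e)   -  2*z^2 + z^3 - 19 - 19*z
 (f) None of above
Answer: f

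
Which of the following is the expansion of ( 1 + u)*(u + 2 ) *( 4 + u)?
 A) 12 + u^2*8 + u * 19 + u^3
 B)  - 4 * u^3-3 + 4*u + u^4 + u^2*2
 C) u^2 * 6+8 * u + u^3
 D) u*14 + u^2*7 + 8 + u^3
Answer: D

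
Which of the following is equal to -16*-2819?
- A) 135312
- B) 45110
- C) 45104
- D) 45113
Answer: C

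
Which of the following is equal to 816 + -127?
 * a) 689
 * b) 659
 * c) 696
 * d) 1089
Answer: a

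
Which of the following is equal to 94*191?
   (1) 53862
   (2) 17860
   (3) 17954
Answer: 3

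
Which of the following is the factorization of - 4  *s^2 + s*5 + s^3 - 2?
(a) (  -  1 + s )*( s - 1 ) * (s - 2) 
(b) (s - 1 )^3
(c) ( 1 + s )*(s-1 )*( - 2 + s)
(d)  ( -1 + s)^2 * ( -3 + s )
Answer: a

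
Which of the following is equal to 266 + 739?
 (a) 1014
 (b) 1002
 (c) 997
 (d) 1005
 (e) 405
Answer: d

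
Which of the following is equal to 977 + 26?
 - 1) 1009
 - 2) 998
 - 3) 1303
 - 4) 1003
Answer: 4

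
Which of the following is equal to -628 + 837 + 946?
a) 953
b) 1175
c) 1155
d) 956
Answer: c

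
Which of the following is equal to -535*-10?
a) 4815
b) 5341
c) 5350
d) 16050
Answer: c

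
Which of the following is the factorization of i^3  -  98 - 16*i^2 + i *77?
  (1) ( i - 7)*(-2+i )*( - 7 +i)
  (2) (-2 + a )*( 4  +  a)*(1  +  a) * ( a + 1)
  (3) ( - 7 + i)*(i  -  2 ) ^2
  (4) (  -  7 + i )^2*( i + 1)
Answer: 1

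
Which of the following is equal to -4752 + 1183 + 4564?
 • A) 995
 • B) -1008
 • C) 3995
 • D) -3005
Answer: A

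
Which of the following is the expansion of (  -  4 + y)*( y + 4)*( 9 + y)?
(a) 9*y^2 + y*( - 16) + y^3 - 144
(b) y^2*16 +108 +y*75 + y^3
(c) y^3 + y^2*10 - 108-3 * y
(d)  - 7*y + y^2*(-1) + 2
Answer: a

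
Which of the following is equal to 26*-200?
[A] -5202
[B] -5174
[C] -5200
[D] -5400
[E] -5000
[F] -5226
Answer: C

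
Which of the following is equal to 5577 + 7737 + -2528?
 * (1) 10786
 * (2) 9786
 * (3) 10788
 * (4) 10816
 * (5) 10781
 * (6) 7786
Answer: 1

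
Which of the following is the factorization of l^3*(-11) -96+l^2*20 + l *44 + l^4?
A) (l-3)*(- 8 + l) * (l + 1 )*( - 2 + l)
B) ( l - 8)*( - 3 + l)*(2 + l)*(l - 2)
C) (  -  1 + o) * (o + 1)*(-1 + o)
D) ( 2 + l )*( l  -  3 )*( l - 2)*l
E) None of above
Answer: B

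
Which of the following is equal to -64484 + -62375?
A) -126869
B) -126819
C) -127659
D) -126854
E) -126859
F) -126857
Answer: E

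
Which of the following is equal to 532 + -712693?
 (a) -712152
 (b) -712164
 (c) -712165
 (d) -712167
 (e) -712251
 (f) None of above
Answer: f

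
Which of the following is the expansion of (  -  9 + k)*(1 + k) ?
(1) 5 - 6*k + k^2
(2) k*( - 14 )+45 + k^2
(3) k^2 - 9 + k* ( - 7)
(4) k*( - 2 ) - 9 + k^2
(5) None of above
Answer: 5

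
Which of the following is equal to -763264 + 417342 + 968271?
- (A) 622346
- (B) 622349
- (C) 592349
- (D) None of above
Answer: B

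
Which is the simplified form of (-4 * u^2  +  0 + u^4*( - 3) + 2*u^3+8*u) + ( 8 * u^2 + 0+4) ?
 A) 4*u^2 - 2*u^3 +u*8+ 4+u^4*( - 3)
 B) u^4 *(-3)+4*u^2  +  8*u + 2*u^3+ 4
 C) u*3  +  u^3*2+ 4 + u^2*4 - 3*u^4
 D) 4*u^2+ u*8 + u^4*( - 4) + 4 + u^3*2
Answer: B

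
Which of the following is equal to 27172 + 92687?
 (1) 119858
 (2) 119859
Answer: 2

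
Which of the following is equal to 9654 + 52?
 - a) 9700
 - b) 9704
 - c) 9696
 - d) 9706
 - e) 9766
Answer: d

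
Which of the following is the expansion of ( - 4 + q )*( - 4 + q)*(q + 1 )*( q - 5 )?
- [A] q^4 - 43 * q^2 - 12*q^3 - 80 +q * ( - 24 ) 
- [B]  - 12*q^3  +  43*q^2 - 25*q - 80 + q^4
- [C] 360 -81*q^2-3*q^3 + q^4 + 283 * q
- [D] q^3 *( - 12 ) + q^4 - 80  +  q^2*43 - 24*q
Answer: D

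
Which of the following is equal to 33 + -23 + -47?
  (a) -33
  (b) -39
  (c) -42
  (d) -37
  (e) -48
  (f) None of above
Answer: d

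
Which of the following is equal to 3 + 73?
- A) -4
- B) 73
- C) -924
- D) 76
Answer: D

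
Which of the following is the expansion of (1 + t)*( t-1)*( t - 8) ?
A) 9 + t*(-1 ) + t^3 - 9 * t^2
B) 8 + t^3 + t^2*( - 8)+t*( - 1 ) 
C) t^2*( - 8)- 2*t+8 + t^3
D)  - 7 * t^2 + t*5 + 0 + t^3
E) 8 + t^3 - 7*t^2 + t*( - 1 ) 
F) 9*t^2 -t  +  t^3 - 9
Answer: B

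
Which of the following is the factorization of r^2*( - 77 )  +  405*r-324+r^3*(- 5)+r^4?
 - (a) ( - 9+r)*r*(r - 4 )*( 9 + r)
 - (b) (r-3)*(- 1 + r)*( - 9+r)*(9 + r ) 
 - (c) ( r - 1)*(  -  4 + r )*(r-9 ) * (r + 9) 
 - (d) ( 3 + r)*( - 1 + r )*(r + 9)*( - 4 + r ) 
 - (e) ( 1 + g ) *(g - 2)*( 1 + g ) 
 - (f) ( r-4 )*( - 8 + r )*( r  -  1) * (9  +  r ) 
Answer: c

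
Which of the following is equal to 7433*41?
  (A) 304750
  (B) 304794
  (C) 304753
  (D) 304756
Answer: C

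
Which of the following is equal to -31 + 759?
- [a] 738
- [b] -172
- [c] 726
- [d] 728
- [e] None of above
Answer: d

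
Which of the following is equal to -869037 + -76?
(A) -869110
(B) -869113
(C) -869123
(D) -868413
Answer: B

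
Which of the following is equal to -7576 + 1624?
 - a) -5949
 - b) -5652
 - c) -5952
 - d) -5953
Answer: c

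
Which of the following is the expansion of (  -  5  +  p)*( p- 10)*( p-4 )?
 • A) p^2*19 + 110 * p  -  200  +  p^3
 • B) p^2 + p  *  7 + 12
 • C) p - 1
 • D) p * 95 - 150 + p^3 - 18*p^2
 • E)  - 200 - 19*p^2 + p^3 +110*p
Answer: E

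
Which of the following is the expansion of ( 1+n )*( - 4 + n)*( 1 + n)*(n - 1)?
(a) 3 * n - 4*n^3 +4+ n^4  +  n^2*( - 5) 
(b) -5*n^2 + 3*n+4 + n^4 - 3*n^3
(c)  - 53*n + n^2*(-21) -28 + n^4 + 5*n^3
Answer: b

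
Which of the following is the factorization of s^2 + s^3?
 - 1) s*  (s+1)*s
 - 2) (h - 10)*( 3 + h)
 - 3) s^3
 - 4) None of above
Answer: 1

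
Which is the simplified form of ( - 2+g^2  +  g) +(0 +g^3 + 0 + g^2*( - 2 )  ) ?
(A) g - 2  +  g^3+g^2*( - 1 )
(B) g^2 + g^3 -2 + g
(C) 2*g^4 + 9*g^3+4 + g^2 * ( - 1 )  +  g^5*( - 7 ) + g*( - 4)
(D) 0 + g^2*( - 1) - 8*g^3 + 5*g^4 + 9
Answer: A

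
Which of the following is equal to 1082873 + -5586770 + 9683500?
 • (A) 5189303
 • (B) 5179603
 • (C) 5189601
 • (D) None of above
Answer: B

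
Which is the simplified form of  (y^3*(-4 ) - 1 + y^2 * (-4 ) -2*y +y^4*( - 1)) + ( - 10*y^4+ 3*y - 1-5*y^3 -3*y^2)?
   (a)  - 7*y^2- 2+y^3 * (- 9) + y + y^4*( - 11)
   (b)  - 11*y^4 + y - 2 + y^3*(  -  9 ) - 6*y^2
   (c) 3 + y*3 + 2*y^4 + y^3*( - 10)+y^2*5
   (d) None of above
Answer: a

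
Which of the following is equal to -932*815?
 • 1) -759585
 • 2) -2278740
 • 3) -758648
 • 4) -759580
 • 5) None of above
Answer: 4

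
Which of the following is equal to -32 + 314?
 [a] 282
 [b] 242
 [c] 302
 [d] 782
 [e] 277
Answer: a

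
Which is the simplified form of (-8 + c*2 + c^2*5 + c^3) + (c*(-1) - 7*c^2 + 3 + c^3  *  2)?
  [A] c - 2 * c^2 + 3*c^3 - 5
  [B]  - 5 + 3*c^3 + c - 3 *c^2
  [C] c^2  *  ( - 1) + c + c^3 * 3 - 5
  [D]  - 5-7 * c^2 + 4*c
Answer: A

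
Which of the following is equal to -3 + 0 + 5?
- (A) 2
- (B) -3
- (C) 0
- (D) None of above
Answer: A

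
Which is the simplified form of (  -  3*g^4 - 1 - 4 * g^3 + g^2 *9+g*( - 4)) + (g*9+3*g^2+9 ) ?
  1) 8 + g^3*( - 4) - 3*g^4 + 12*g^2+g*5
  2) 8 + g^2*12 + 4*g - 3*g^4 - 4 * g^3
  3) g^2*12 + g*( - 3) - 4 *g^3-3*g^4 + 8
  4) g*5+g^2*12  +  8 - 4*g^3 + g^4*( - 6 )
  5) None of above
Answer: 1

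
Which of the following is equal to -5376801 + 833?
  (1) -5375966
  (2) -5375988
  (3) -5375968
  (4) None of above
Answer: 3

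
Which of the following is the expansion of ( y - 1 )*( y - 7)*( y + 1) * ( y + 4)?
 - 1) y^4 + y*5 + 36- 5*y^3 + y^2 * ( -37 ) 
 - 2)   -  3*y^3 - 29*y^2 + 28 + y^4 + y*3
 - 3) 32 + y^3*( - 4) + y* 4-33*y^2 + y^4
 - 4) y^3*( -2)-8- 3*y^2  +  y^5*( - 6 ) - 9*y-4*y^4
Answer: 2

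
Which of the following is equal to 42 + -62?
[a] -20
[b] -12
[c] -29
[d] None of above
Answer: a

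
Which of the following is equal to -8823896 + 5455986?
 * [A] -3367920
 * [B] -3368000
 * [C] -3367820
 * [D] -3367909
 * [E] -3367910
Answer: E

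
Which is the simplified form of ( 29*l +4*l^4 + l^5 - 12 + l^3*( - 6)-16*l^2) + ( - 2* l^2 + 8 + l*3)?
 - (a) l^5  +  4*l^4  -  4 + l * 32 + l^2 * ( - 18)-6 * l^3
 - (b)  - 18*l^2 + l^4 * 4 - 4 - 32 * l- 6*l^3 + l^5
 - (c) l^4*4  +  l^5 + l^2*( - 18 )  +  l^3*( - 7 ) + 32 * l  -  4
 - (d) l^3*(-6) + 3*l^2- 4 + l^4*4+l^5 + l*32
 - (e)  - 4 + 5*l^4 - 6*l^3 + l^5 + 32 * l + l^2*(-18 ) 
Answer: a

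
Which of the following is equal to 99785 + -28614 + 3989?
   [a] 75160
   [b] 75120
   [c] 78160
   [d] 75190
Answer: a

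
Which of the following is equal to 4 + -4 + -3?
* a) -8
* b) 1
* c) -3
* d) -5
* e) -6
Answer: c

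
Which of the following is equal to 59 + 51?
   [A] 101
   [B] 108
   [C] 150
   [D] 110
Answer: D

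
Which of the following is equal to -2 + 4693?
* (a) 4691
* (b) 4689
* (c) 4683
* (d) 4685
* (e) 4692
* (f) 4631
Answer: a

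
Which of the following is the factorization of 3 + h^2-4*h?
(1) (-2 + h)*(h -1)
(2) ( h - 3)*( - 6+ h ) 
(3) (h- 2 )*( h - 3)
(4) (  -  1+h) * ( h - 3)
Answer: 4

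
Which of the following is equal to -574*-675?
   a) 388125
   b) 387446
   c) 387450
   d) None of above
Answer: c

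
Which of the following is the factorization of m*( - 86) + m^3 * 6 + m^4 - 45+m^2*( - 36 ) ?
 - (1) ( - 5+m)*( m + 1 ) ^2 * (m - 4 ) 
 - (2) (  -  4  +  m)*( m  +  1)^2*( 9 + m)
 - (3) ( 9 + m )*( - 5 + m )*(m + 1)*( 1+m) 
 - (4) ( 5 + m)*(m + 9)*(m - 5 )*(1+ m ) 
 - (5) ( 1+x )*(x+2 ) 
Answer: 3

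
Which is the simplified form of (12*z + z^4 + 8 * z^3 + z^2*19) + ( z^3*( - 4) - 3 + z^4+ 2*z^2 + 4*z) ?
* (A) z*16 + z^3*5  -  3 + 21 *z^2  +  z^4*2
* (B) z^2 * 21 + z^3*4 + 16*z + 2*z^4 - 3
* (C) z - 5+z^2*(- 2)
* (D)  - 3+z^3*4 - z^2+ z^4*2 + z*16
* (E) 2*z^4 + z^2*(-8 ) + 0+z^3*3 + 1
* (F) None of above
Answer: B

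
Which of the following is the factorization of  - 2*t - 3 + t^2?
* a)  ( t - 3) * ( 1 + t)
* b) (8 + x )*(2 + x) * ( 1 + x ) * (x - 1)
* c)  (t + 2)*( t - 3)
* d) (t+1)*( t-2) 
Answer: a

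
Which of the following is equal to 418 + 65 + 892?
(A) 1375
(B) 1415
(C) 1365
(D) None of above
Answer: A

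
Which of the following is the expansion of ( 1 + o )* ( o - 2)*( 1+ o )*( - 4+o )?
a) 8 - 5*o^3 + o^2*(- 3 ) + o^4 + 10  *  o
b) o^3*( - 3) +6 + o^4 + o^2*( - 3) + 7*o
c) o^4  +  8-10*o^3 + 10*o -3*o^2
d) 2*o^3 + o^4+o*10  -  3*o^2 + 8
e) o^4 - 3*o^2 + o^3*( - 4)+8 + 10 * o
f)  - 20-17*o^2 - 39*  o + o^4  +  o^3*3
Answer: e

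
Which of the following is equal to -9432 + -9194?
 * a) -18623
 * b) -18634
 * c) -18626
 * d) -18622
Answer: c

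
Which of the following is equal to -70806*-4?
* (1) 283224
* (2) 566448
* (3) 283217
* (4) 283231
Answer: 1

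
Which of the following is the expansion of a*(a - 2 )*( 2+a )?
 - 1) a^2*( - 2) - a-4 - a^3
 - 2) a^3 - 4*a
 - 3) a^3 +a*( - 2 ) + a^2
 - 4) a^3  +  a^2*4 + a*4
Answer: 2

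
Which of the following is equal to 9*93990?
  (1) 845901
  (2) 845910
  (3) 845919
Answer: 2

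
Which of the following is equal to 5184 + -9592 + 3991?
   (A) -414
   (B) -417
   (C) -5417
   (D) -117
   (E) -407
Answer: B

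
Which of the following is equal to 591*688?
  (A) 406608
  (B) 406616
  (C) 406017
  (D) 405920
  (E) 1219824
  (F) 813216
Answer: A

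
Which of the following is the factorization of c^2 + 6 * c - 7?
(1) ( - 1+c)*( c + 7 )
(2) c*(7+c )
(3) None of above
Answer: 1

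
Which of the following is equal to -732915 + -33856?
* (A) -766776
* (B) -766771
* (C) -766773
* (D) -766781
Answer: B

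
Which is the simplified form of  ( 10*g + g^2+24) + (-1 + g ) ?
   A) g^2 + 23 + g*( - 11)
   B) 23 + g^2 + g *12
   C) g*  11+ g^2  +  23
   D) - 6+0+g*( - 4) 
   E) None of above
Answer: C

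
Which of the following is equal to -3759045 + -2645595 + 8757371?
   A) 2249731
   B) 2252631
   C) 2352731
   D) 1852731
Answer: C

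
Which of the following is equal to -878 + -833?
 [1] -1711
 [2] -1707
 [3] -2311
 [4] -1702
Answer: 1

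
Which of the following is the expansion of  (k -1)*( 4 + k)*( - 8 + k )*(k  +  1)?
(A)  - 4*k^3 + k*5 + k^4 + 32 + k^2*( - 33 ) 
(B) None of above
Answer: B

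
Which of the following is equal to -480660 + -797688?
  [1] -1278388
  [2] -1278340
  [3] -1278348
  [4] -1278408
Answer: 3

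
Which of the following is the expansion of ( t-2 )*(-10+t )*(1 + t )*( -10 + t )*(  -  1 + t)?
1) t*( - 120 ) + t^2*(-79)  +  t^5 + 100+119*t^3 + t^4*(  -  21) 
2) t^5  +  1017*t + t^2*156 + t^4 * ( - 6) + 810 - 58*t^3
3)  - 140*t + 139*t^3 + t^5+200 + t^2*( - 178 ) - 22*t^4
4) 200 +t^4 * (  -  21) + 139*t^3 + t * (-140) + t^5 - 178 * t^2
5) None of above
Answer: 3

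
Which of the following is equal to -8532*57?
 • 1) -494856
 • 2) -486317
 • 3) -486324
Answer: 3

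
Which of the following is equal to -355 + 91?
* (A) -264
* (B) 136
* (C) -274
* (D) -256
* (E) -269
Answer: A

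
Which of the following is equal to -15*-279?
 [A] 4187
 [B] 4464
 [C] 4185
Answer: C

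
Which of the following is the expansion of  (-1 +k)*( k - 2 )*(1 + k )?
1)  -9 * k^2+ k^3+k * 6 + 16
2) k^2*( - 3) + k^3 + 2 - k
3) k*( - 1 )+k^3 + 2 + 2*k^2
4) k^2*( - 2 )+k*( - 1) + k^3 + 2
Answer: 4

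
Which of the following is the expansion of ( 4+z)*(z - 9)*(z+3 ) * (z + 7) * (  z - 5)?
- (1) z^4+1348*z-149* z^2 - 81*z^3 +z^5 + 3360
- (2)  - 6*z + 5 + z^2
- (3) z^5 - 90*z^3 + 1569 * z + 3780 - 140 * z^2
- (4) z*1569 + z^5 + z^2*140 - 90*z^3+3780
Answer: 3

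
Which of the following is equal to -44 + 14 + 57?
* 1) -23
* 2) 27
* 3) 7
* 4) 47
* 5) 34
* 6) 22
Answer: 2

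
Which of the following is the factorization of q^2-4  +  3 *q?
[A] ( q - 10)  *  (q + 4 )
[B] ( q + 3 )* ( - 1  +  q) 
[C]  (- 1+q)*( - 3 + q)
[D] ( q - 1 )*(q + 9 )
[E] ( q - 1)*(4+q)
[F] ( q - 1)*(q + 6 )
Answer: E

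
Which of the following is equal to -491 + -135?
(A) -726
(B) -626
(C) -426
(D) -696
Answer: B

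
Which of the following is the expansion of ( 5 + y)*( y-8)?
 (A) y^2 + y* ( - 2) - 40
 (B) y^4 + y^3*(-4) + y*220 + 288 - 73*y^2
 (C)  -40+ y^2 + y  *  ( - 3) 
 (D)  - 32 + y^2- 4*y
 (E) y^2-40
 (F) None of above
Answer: C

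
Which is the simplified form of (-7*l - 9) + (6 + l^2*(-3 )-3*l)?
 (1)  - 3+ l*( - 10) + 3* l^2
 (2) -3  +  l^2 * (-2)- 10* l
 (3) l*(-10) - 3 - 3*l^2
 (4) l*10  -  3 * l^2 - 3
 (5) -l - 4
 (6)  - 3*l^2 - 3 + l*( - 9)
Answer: 3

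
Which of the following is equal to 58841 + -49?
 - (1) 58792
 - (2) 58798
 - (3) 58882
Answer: 1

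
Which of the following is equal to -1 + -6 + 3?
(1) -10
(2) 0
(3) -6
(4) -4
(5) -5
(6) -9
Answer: 4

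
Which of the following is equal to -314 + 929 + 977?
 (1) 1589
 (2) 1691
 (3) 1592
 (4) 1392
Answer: 3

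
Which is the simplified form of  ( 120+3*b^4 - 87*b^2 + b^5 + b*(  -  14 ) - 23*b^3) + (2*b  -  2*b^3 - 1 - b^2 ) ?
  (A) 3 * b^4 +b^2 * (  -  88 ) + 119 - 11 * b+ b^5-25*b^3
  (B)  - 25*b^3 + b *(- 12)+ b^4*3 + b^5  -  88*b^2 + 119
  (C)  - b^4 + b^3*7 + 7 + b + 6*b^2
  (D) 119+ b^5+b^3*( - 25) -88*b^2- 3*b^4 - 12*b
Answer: B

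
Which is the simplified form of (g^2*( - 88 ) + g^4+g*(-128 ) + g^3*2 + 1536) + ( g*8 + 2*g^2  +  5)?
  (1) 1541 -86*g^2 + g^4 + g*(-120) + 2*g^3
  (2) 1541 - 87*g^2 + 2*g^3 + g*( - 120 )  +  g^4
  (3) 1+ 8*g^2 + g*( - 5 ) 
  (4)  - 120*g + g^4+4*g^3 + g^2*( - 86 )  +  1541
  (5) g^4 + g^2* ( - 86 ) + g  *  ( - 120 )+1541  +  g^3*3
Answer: 1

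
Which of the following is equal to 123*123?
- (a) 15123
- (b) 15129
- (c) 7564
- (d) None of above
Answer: b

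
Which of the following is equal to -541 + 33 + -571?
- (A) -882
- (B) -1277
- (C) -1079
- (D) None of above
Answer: C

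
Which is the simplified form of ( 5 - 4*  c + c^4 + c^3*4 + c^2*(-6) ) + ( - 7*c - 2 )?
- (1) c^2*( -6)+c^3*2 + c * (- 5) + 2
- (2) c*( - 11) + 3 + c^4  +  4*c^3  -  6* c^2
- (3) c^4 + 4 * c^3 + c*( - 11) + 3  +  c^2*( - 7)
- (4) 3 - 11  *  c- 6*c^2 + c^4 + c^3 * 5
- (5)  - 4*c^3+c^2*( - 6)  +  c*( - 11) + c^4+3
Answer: 2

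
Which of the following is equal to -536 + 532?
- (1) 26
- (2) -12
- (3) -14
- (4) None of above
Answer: 4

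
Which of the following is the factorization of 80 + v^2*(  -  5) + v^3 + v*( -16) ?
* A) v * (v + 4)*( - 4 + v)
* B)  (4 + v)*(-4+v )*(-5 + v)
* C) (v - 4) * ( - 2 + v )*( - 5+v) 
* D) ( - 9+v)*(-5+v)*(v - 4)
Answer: B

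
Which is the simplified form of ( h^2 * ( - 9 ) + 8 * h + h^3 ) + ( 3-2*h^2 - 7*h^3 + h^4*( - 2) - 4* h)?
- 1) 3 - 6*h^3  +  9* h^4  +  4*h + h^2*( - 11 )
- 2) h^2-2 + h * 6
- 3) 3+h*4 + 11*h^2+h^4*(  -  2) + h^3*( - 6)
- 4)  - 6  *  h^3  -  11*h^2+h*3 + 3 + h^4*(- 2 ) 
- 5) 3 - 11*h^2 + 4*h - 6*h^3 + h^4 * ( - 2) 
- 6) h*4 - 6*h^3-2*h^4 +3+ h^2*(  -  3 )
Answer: 5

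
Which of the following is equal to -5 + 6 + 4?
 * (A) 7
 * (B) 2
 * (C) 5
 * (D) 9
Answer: C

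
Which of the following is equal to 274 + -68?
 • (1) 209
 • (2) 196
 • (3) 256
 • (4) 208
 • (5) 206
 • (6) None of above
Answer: 5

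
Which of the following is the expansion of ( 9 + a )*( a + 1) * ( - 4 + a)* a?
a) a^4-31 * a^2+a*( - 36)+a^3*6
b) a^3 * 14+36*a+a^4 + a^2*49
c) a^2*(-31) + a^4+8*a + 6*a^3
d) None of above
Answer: a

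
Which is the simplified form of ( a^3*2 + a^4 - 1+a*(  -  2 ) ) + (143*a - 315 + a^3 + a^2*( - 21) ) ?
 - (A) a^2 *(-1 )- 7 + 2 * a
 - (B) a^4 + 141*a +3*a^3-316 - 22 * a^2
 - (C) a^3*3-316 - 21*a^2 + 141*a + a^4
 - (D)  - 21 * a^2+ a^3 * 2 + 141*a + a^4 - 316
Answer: C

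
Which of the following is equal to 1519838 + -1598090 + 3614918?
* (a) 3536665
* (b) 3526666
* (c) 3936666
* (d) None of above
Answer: d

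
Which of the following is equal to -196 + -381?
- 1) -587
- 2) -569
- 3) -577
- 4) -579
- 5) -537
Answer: 3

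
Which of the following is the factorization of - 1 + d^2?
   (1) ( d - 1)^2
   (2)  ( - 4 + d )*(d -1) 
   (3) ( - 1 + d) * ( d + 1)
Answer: 3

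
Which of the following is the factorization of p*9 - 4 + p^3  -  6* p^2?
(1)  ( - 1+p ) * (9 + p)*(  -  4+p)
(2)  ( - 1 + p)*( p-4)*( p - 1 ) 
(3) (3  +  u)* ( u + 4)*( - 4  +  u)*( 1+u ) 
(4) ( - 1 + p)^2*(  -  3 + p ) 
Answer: 2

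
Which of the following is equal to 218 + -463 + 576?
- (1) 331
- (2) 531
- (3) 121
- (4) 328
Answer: 1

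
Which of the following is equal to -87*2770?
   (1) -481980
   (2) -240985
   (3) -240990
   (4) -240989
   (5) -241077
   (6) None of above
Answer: 3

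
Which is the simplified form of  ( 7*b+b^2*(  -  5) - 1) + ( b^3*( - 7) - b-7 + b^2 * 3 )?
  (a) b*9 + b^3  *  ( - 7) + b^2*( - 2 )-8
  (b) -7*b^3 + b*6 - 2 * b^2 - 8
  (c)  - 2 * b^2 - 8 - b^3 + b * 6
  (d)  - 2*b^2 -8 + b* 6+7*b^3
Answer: b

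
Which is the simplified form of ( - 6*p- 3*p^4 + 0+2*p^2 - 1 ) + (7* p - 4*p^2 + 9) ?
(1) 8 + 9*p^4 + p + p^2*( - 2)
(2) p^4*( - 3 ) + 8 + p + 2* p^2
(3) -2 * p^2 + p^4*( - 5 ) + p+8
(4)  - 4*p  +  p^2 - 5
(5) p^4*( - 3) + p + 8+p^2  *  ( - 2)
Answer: 5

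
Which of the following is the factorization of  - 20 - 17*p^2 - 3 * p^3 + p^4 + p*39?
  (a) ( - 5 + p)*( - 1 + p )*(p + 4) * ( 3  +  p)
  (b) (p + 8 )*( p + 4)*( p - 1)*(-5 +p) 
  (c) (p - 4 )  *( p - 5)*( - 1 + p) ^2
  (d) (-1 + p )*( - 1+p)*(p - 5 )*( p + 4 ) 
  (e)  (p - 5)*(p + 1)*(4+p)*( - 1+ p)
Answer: d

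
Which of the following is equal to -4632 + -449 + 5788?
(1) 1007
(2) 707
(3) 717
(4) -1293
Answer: 2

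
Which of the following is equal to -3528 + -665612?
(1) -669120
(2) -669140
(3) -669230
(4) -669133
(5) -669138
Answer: 2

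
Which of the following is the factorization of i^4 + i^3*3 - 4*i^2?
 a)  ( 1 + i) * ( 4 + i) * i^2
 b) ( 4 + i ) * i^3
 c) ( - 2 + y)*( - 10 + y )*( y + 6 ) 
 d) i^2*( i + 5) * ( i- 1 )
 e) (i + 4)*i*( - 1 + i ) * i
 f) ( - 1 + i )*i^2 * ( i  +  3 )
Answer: e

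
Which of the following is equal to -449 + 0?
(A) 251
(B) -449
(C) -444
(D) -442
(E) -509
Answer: B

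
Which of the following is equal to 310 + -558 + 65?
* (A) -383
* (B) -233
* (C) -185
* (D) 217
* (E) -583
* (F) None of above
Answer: F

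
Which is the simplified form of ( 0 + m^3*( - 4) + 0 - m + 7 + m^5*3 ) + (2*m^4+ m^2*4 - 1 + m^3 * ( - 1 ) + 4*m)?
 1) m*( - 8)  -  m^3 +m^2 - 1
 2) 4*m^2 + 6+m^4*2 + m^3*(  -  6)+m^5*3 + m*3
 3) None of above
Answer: 3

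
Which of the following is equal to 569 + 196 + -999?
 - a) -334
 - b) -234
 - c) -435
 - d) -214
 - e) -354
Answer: b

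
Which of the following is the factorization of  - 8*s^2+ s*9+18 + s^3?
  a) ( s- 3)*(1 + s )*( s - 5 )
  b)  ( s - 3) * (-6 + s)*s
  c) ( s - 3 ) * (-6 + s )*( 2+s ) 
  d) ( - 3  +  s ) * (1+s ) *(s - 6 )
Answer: d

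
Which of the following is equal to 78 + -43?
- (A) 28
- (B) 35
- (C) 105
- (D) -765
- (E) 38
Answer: B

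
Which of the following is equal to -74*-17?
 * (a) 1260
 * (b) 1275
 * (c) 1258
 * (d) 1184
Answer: c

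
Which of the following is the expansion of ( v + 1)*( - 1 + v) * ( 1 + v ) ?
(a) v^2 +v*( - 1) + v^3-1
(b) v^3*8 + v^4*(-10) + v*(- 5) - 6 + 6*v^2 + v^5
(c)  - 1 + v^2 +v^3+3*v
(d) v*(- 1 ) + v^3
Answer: a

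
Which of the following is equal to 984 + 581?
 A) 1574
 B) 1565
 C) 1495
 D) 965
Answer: B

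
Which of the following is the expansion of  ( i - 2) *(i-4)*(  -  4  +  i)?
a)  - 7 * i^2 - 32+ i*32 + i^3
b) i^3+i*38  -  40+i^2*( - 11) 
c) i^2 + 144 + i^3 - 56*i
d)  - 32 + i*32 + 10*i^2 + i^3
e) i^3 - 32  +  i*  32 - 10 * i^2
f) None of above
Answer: e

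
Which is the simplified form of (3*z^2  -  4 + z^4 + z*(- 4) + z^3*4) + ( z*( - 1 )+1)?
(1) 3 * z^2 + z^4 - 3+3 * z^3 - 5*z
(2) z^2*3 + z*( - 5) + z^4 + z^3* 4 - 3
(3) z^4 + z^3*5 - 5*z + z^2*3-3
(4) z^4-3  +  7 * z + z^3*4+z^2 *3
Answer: 2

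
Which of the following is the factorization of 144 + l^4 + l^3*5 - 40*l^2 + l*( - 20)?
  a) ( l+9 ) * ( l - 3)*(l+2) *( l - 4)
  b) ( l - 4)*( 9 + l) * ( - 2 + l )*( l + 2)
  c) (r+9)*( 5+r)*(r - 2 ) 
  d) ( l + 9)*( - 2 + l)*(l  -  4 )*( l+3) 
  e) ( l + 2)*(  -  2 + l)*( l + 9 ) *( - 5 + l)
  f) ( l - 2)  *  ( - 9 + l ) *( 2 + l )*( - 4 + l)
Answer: b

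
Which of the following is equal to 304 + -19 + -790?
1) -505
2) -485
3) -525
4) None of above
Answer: 1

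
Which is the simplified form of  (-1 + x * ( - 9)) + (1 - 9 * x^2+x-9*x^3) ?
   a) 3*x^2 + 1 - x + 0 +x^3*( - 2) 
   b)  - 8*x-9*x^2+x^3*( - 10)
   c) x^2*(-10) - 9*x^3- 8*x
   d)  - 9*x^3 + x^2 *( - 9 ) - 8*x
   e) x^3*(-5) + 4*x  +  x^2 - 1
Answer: d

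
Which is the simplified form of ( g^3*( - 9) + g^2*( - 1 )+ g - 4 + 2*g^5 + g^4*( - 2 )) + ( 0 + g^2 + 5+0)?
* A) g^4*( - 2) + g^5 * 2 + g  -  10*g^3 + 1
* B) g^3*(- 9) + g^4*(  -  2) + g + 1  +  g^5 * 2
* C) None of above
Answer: B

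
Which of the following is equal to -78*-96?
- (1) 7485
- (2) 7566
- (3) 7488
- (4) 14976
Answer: 3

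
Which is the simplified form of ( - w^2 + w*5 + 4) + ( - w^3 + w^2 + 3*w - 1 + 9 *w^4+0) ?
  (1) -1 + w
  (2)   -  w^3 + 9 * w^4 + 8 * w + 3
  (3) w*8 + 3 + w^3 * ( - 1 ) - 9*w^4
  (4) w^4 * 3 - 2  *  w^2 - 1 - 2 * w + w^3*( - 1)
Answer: 2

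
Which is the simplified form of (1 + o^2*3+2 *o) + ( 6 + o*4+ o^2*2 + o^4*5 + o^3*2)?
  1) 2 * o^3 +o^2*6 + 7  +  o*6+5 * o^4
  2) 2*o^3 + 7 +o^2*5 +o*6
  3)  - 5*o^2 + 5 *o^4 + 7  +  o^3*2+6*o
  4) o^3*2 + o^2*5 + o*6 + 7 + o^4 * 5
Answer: 4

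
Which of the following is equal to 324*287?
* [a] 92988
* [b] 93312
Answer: a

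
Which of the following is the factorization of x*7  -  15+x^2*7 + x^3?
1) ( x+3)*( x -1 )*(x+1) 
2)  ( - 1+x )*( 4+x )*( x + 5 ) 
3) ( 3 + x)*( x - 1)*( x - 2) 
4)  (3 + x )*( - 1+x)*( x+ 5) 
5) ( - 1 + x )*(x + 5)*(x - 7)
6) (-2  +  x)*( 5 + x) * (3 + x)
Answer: 4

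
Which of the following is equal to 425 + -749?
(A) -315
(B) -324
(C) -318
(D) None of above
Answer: B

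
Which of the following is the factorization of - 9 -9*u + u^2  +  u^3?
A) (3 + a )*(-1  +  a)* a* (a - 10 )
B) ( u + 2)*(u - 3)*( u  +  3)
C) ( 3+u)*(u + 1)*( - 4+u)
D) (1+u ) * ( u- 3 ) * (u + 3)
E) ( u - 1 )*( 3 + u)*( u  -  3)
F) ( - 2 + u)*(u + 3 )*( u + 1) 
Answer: D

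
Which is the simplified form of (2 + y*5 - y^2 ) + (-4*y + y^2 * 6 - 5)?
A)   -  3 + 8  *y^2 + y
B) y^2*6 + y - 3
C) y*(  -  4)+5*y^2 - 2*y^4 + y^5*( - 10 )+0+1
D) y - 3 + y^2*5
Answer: D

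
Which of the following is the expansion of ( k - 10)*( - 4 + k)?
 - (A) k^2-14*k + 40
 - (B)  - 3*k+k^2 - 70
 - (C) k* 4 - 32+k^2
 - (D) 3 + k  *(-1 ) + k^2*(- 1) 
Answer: A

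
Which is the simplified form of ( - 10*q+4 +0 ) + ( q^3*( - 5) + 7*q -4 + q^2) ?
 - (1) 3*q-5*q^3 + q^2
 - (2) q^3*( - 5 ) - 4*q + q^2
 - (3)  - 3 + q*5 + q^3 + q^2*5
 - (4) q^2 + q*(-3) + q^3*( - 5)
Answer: 4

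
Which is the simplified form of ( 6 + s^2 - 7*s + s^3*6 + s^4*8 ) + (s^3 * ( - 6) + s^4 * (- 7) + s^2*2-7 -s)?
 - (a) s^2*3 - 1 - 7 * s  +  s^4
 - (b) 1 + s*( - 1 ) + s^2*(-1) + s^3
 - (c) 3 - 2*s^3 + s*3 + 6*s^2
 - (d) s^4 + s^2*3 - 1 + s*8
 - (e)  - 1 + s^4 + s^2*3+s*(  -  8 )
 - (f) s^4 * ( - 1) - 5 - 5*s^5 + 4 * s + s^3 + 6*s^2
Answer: e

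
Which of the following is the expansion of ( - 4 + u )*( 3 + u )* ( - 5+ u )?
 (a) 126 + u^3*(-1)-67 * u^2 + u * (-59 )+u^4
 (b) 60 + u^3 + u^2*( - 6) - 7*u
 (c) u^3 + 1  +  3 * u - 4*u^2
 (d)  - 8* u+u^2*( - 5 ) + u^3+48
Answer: b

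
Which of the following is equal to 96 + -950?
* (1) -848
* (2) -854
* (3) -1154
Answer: 2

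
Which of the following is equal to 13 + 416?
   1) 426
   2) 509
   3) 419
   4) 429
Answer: 4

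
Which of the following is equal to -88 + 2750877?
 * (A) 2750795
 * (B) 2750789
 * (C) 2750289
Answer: B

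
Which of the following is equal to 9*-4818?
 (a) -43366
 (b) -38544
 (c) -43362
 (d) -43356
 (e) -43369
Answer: c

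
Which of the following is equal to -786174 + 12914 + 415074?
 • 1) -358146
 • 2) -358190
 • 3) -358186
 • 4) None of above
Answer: 3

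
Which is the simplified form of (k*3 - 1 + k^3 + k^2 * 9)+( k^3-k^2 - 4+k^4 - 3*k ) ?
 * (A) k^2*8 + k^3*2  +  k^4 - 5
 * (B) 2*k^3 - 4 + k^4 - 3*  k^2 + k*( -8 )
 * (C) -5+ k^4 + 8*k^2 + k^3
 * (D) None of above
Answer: A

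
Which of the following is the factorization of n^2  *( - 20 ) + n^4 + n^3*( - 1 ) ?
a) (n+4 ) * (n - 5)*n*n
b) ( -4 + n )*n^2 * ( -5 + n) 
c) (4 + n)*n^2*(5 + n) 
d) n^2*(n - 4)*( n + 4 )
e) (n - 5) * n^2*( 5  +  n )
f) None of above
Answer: a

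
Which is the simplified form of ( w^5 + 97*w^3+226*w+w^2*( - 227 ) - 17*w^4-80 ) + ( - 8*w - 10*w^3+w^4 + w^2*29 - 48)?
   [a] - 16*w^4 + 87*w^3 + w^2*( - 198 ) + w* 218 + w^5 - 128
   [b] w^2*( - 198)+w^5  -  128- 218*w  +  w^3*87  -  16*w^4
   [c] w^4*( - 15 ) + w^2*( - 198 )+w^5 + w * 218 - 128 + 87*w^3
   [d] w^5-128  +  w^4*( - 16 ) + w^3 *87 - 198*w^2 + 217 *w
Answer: a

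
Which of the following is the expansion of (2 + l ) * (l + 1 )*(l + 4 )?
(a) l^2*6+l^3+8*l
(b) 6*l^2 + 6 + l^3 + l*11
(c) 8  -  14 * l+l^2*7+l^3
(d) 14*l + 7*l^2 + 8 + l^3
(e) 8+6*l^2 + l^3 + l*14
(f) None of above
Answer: d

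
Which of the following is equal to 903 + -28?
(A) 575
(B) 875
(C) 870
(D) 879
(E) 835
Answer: B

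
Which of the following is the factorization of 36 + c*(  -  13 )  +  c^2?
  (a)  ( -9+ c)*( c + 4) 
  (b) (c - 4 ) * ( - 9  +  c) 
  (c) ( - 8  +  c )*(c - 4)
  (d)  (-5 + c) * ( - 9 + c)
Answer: b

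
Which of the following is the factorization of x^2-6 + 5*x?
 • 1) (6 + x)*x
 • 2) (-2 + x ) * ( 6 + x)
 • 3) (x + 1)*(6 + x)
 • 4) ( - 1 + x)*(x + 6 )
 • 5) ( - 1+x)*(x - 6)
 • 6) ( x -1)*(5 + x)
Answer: 4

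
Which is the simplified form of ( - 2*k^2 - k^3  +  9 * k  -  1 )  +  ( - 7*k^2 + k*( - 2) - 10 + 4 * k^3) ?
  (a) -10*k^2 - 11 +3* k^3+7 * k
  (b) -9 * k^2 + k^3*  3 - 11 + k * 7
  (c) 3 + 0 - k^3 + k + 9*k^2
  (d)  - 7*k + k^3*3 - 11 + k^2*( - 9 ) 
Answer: b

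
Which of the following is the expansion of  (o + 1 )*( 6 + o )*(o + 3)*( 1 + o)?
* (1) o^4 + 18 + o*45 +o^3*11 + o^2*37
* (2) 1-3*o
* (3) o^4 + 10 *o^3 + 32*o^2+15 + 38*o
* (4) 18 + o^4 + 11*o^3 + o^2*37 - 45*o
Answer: 1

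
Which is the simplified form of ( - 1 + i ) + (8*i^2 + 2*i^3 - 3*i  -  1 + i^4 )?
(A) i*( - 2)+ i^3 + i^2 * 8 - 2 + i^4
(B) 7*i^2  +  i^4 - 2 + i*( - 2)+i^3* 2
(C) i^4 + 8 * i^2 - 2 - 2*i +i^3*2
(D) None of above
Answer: C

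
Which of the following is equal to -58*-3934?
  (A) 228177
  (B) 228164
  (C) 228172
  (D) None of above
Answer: C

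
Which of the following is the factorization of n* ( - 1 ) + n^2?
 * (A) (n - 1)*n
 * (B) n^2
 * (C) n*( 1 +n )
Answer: A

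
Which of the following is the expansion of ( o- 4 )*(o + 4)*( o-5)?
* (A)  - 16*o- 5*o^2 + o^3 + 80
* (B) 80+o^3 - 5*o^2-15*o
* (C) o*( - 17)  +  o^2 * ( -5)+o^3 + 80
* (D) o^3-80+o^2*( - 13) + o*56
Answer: A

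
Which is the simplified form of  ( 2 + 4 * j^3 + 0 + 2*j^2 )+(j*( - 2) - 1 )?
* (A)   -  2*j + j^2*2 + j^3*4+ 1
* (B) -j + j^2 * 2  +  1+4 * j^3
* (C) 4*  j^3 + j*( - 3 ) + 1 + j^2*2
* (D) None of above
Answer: A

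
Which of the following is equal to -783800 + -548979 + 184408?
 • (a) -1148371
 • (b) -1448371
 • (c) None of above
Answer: a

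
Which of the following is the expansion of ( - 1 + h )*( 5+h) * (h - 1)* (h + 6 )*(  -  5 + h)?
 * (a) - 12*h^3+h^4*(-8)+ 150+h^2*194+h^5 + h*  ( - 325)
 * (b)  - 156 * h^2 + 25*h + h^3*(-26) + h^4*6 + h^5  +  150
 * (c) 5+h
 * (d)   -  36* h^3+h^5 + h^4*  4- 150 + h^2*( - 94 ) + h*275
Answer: d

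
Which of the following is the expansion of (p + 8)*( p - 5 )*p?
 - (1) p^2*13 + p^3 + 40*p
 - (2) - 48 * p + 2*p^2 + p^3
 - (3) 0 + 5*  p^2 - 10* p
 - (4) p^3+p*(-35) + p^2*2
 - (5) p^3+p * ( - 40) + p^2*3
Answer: 5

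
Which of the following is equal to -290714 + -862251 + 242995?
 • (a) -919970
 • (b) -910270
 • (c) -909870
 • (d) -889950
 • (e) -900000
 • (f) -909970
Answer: f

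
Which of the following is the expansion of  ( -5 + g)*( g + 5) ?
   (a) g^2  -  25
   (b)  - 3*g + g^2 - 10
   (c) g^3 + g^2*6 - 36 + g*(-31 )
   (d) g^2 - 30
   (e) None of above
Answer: a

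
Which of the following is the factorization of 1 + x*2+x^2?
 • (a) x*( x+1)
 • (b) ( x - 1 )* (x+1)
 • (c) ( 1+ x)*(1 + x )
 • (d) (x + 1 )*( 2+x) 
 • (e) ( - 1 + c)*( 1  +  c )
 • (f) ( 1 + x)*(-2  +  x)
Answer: c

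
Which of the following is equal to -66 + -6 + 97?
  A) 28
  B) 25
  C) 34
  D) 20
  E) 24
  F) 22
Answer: B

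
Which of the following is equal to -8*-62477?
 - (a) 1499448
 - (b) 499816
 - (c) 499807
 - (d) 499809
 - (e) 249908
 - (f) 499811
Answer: b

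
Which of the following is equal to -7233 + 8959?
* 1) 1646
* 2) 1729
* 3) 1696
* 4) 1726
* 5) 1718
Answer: 4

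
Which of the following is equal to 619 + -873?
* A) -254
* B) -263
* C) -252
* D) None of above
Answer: A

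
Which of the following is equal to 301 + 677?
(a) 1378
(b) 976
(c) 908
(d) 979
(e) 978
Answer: e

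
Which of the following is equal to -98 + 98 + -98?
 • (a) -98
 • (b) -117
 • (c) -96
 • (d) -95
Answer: a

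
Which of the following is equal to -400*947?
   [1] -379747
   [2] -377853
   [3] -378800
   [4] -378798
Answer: 3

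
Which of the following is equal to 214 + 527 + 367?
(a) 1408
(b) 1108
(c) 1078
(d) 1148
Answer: b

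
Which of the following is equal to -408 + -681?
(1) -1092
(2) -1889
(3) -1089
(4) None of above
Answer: 3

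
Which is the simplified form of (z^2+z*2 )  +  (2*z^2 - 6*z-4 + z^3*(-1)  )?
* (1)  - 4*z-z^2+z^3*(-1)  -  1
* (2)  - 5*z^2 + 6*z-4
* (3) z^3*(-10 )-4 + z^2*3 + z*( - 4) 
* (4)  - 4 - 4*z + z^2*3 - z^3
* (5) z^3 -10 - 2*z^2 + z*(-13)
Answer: 4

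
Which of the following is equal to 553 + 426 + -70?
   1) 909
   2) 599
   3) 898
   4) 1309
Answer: 1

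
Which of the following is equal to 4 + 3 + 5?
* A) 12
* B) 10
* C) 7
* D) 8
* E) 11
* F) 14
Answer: A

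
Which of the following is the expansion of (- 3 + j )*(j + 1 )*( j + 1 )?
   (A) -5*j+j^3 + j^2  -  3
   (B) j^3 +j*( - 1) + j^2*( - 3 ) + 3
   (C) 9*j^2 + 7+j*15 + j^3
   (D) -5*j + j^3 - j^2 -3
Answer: D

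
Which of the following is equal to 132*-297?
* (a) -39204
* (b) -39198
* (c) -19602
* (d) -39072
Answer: a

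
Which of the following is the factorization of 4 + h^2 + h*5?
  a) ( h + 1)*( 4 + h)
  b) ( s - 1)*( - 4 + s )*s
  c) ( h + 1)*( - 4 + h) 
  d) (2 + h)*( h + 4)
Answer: a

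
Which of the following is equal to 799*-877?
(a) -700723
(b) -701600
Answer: a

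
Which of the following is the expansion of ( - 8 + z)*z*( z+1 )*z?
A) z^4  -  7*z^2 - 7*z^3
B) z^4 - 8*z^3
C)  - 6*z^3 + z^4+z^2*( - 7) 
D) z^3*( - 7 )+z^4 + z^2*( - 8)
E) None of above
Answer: D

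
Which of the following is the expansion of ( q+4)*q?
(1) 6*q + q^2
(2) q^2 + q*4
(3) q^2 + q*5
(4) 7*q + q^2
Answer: 2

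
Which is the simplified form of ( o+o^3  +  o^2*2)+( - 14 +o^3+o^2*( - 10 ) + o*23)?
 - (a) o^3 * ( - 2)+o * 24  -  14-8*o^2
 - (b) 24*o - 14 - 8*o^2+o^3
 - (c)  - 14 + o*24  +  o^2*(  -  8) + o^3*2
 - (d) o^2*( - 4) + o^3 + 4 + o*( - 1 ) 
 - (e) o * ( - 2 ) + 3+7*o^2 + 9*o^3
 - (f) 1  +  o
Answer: c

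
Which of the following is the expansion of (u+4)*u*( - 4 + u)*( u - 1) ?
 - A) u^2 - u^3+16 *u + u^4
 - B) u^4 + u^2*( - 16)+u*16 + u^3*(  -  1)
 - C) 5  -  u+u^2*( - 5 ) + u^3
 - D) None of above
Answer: B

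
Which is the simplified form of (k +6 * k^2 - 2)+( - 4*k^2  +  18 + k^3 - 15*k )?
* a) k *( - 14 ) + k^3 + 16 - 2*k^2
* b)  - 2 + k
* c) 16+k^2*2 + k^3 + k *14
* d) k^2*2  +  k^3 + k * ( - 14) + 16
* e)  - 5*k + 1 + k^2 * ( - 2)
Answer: d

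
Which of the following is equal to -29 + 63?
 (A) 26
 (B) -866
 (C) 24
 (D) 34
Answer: D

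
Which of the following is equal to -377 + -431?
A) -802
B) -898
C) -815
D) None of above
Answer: D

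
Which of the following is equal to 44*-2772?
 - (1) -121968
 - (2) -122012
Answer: 1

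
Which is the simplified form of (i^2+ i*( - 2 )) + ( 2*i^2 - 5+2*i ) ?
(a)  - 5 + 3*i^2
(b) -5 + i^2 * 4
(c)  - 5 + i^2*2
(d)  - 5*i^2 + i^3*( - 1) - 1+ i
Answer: a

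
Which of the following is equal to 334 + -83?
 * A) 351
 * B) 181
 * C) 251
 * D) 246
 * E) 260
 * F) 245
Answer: C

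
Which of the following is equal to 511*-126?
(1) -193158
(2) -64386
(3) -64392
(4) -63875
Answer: 2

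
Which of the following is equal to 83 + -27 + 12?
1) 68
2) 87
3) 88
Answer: 1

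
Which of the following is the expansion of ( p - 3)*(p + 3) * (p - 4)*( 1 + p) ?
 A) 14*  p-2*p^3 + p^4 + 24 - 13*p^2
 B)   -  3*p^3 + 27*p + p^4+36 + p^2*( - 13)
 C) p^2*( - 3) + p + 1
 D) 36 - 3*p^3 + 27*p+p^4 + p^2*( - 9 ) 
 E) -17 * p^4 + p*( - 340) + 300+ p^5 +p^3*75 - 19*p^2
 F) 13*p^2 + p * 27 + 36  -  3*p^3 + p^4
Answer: B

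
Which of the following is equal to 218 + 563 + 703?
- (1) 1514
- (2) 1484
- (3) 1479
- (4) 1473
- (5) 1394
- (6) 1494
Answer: 2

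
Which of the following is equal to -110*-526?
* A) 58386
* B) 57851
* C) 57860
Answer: C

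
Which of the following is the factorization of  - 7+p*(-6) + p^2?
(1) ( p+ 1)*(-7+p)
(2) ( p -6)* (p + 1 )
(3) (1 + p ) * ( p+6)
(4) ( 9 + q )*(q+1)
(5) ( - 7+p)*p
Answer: 1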